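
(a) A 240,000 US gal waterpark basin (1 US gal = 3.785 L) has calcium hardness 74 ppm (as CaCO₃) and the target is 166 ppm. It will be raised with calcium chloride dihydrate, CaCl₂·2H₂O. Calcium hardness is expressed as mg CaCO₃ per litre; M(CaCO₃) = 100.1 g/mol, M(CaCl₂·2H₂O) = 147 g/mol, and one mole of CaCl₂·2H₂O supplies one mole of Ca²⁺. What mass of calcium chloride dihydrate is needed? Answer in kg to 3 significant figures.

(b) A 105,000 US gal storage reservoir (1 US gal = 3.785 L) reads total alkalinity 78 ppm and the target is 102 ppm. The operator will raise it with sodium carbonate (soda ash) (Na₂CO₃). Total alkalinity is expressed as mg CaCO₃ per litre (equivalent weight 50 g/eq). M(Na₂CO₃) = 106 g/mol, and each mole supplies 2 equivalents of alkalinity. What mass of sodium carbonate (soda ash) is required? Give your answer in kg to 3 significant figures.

(a) 123 kg; (b) 10.1 kg

(a) Volume: 240,000 US gal × 3.785 L/gal = 908,400 L.
(a) Hardness to add: (166 − 74) = 92 mg/L as CaCO₃ × 908,400 L = 83,570 g as CaCO₃.
(a) Moles of Ca²⁺ (1 mol Ca²⁺ ≡ 1 mol CaCO₃): 83,570 / 100.1 g/mol = 834.9 mol.
(a) Mass of CaCl₂·2H₂O: 834.9 × 147 = 122,700 g.

(b) Volume: 105,000 US gal × 3.785 L/gal = 397,425 L.
(b) Alkalinity to add: (102 − 78) = 24 mg/L as CaCO₃ × 397,425 L = 9538 g as CaCO₃.
(b) Equivalents: 9538 g ÷ 50 g/eq = 190.8 eq.
(b) Each mole of Na₂CO₃ supplies 2 eq, so 190.8 / 2 = 95.38 mol.
(b) Mass: 95.38 mol × 106 g/mol = 10,110 g.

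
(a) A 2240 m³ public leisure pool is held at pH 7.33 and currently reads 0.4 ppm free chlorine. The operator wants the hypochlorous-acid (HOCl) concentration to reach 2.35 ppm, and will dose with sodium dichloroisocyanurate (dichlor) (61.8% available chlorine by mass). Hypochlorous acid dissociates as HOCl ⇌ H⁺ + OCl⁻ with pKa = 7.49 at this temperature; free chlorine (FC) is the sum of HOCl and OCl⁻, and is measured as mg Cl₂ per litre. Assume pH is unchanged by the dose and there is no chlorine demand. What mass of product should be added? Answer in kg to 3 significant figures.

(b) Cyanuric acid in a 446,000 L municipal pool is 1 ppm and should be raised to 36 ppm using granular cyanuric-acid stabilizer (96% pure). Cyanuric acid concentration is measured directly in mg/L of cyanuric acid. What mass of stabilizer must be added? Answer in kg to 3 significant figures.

(a) Volume: 2240 m³ = 2,240,000 L.
(a) [OCl⁻]/[HOCl] = 10^(pH − pKa) = 10^(7.33 − 7.49) = 0.6918; fraction as HOCl = 1/(1 + 0.6918) = 0.5911.
(a) Free chlorine required for 2.35 ppm HOCl: 2.35 / 0.5911 = 3.976 ppm.
(a) FC to add: 3.976 − 0.4 = 3.576 mg/L as Cl₂.
(a) Cl₂ equivalent: 3.576 mg/L × 2,240,000 L = 8010 g.
(a) Product at 61.8% available Cl: 8010 / 0.618 = 12,960 g.

(b) CYA to add: (36 − 1) = 35 mg/L × 446,000 L = 15,610 g cyanuric acid.
(b) At 96% purity: 15,610 / 0.96 = 16,260 g product.

(a) 13.0 kg; (b) 16.3 kg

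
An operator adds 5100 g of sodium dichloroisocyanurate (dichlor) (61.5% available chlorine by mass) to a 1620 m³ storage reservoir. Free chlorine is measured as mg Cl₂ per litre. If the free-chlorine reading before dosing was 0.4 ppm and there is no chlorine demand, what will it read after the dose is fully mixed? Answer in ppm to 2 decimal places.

2.34 ppm

Volume: 1620 m³ = 1,620,000 L.
Available chlorine delivered: 5100 g × 0.615 = 3136 g as Cl₂.
Concentration rise: 3136 g / 1,620,000 L = 1.936 mg/L = 1.94 ppm.
Final FC: 0.4 + 1.94 = 2.34 ppm.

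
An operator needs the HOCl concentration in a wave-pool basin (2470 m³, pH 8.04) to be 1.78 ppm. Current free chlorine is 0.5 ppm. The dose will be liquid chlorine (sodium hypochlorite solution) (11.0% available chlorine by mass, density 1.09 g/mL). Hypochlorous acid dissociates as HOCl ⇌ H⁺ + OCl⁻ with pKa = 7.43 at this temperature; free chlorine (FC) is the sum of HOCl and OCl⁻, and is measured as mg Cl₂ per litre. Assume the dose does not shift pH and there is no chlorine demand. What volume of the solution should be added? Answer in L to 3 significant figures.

Volume: 2470 m³ = 2,470,000 L.
[OCl⁻]/[HOCl] = 10^(pH − pKa) = 10^(8.04 − 7.43) = 4.074; fraction as HOCl = 1/(1 + 4.074) = 0.1971.
Free chlorine required for 1.78 ppm HOCl: 1.78 / 0.1971 = 9.031 ppm.
FC to add: 9.031 − 0.5 = 8.531 mg/L as Cl₂.
Cl₂ equivalent: 8.531 mg/L × 2,470,000 L = 21,070 g.
Product at 11.0% available Cl: 21,070 / 0.11 = 191,600 g.
Volume: 191,600 g ÷ 1.09 g/mL = 175,800 mL.

176 L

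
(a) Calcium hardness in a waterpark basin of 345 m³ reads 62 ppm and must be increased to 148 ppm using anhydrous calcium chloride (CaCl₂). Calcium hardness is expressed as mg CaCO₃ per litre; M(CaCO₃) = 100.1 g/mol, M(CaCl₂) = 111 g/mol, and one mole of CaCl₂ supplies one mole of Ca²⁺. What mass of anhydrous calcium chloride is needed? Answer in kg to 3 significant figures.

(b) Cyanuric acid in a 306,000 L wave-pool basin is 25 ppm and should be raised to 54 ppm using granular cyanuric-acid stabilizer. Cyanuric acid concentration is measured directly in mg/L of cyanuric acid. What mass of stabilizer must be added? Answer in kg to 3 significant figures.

(a) 32.9 kg; (b) 8.87 kg

(a) Volume: 345 m³ = 345,000 L.
(a) Hardness to add: (148 − 62) = 86 mg/L as CaCO₃ × 345,000 L = 29,670 g as CaCO₃.
(a) Moles of Ca²⁺ (1 mol Ca²⁺ ≡ 1 mol CaCO₃): 29,670 / 100.1 g/mol = 296.4 mol.
(a) Mass of CaCl₂: 296.4 × 111 = 32,900 g.

(b) CYA to add: (54 − 25) = 29 mg/L × 306,000 L = 8874 g cyanuric acid.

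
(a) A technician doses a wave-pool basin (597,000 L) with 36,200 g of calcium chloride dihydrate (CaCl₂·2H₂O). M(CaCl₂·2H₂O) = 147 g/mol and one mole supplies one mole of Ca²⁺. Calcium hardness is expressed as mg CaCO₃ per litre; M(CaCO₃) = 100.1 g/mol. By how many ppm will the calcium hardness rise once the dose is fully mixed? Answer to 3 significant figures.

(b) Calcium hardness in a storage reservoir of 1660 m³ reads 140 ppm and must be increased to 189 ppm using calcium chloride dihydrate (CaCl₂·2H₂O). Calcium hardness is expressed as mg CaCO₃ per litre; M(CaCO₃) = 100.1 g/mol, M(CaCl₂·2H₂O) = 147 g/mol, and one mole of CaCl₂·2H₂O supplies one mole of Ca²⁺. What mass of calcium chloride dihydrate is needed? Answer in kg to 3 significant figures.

(a) Moles of Ca²⁺: 36,200 g ÷ 147 g/mol = 246.3 mol.
(a) As CaCO₃: 246.3 mol × 100.1 g/mol = 24,650 g.
(a) Rise: 24,650 g / 597,000 L × 1000 = 41.29 mg/L.

(b) Volume: 1660 m³ = 1,660,000 L.
(b) Hardness to add: (189 − 140) = 49 mg/L as CaCO₃ × 1,660,000 L = 81,340 g as CaCO₃.
(b) Moles of Ca²⁺ (1 mol Ca²⁺ ≡ 1 mol CaCO₃): 81,340 / 100.1 g/mol = 812.6 mol.
(b) Mass of CaCl₂·2H₂O: 812.6 × 147 = 119,500 g.

(a) 41.3 ppm; (b) 119 kg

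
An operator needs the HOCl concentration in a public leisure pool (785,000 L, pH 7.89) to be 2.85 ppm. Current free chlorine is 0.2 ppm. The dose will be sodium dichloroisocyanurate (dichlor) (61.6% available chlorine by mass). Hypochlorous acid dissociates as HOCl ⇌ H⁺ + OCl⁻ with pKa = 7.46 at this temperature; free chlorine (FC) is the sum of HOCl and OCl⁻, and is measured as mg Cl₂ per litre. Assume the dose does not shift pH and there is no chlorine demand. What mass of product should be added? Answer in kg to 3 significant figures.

13.2 kg

[OCl⁻]/[HOCl] = 10^(pH − pKa) = 10^(7.89 − 7.46) = 2.692; fraction as HOCl = 1/(1 + 2.692) = 0.2709.
Free chlorine required for 2.85 ppm HOCl: 2.85 / 0.2709 = 10.52 ppm.
FC to add: 10.52 − 0.2 = 10.32 mg/L as Cl₂.
Cl₂ equivalent: 10.32 mg/L × 785,000 L = 8102 g.
Product at 61.6% available Cl: 8102 / 0.616 = 13,150 g.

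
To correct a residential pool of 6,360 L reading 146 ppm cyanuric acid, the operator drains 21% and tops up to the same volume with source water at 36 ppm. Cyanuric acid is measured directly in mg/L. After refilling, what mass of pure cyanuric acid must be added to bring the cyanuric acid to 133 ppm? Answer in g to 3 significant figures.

After draining 21% and refilling: 146 × 0.79 + 36 × 0.21 = 122.9 ppm.
Deficit to target: 133 − 122.9 = 10.1 mg/L.
Mass: 10.1 mg/L × 6,360 L = 64.24 g cyanuric acid.

64.2 g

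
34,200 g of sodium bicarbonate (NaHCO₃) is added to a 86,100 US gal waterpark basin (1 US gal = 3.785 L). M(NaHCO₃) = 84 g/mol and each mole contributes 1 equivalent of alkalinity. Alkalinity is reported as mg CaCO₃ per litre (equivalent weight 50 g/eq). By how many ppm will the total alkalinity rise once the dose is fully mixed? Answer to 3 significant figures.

62.5 ppm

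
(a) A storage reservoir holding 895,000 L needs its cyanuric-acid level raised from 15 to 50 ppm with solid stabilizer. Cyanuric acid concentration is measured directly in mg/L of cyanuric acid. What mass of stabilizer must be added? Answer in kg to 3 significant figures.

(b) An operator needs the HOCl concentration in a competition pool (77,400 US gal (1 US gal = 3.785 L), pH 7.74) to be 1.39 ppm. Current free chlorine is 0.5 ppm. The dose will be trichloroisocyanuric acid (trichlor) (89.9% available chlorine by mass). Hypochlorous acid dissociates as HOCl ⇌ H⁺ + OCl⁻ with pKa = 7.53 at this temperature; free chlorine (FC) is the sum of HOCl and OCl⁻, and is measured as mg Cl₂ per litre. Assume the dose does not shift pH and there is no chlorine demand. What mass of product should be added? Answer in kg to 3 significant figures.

(a) 31.3 kg; (b) 1.02 kg

(a) CYA to add: (50 − 15) = 35 mg/L × 895,000 L = 31,320 g cyanuric acid.

(b) Volume: 77,400 US gal × 3.785 L/gal = 292,959 L.
(b) [OCl⁻]/[HOCl] = 10^(pH − pKa) = 10^(7.74 − 7.53) = 1.622; fraction as HOCl = 1/(1 + 1.622) = 0.3814.
(b) Free chlorine required for 1.39 ppm HOCl: 1.39 / 0.3814 = 3.644 ppm.
(b) FC to add: 3.644 − 0.5 = 3.144 mg/L as Cl₂.
(b) Cl₂ equivalent: 3.144 mg/L × 292,959 L = 921.2 g.
(b) Product at 89.9% available Cl: 921.2 / 0.899 = 1025 g.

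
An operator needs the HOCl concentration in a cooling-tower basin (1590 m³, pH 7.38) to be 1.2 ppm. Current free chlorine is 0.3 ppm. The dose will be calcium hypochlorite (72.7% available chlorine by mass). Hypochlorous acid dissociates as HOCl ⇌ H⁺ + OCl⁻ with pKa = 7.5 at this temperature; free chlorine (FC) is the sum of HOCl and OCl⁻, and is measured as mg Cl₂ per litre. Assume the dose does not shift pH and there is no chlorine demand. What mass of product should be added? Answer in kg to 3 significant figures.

3.96 kg

Volume: 1590 m³ = 1,590,000 L.
[OCl⁻]/[HOCl] = 10^(pH − pKa) = 10^(7.38 − 7.5) = 0.7586; fraction as HOCl = 1/(1 + 0.7586) = 0.5686.
Free chlorine required for 1.2 ppm HOCl: 1.2 / 0.5686 = 2.11 ppm.
FC to add: 2.11 − 0.3 = 1.81 mg/L as Cl₂.
Cl₂ equivalent: 1.81 mg/L × 1,590,000 L = 2878 g.
Product at 72.7% available Cl: 2878 / 0.727 = 3959 g.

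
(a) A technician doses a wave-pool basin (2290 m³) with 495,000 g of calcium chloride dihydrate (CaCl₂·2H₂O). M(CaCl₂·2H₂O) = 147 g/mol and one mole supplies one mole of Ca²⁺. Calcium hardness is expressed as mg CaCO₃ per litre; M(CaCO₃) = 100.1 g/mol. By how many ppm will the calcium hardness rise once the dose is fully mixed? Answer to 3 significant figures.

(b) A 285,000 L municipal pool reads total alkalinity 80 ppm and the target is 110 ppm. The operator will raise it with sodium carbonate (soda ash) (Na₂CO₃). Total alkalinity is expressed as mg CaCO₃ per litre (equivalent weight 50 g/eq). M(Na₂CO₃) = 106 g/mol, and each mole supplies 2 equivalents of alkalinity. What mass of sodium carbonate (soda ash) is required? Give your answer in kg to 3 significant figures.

(a) 147 ppm; (b) 9.06 kg

(a) Volume: 2290 m³ = 2,290,000 L.
(a) Moles of Ca²⁺: 495,000 g ÷ 147 g/mol = 3367 mol.
(a) As CaCO₃: 3367 mol × 100.1 g/mol = 337,100 g.
(a) Rise: 337,100 g / 2,290,000 L × 1000 = 147.2 mg/L.

(b) Alkalinity to add: (110 − 80) = 30 mg/L as CaCO₃ × 285,000 L = 8550 g as CaCO₃.
(b) Equivalents: 8550 g ÷ 50 g/eq = 171 eq.
(b) Each mole of Na₂CO₃ supplies 2 eq, so 171 / 2 = 85.5 mol.
(b) Mass: 85.5 mol × 106 g/mol = 9063 g.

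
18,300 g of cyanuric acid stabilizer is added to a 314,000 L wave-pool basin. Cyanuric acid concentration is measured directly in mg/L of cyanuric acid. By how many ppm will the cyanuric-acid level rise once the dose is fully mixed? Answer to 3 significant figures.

58.3 ppm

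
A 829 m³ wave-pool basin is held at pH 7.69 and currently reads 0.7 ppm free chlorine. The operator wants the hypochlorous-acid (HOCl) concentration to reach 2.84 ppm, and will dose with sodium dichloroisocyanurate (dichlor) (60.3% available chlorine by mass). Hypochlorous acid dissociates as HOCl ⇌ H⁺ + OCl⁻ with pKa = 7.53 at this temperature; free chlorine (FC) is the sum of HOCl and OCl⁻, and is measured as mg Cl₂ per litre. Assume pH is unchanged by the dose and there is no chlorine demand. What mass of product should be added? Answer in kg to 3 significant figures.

8.59 kg

Volume: 829 m³ = 829,000 L.
[OCl⁻]/[HOCl] = 10^(pH − pKa) = 10^(7.69 − 7.53) = 1.445; fraction as HOCl = 1/(1 + 1.445) = 0.4089.
Free chlorine required for 2.84 ppm HOCl: 2.84 / 0.4089 = 6.945 ppm.
FC to add: 6.945 − 0.7 = 6.245 mg/L as Cl₂.
Cl₂ equivalent: 6.245 mg/L × 829,000 L = 5177 g.
Product at 60.3% available Cl: 5177 / 0.603 = 8586 g.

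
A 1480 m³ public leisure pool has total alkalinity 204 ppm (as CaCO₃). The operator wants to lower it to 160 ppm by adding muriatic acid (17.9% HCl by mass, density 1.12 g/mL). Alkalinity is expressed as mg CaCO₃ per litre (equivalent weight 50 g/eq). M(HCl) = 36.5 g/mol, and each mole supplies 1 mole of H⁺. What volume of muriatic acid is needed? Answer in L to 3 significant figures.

237 L

Volume: 1480 m³ = 1,480,000 L.
Alkalinity to neutralize: (204 − 160) = 44 mg/L as CaCO₃ × 1,480,000 L = 65,120 g as CaCO₃.
Equivalents of H⁺ required: 65,120 ÷ 50 g/eq = 1302 eq = 1302 mol HCl.
Mass of HCl: 1302 × 36.5 = 47,540 g.
Mass of 17.9% solution: 47,540 / 0.179 = 265,600 g.
Volume: 265,600 g ÷ 1.12 g/mL = 237,100 mL.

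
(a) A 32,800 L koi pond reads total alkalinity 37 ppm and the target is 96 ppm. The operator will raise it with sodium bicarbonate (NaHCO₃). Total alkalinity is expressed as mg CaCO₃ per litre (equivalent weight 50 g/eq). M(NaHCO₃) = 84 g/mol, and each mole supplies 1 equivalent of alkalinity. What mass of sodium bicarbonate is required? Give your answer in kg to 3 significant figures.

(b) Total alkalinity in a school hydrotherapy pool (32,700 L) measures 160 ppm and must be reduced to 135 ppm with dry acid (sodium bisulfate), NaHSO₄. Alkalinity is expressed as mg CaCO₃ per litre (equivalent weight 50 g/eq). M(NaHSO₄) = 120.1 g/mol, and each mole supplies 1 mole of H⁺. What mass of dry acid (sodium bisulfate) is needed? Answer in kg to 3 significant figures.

(a) Alkalinity to add: (96 − 37) = 59 mg/L as CaCO₃ × 32,800 L = 1935 g as CaCO₃.
(a) Equivalents: 1935 g ÷ 50 g/eq = 38.7 eq.
(a) NaHCO₃ supplies 1 eq per mole → 38.7 mol.
(a) Mass: 38.7 mol × 84 g/mol = 3251 g.

(b) Alkalinity to neutralize: (160 − 135) = 25 mg/L as CaCO₃ × 32,700 L = 817.5 g as CaCO₃.
(b) Equivalents of H⁺ required: 817.5 ÷ 50 g/eq = 16.35 eq = 16.35 mol NaHSO₄.
(b) Mass of NaHSO₄: 16.35 × 120.1 = 1964 g.

(a) 3.25 kg; (b) 1.96 kg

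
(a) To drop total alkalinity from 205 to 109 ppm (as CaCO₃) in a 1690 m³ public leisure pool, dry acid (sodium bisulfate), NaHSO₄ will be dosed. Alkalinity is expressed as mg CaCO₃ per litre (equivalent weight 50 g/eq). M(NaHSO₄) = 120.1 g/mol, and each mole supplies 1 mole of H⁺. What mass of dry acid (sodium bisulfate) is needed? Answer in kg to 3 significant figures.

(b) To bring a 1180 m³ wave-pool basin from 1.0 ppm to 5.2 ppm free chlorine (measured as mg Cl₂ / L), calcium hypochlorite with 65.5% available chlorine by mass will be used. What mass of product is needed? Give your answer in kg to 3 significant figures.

(a) Volume: 1690 m³ = 1,690,000 L.
(a) Alkalinity to neutralize: (205 − 109) = 96 mg/L as CaCO₃ × 1,690,000 L = 162,200 g as CaCO₃.
(a) Equivalents of H⁺ required: 162,200 ÷ 50 g/eq = 3245 eq = 3245 mol NaHSO₄.
(a) Mass of NaHSO₄: 3245 × 120.1 = 389,700 g.

(b) Volume: 1180 m³ = 1,180,000 L.
(b) Chlorine deficit: 5.2 − 1.0 = 4.2 ppm = 4.2 mg/L as Cl₂.
(b) Cl₂ equivalent needed: 4.2 mg/L × 1,180,000 L = 4,956,000 mg = 4956 g.
(b) Product at 65.5% available chlorine: 4956 / 0.655 = 7566 g.

(a) 390 kg; (b) 7.57 kg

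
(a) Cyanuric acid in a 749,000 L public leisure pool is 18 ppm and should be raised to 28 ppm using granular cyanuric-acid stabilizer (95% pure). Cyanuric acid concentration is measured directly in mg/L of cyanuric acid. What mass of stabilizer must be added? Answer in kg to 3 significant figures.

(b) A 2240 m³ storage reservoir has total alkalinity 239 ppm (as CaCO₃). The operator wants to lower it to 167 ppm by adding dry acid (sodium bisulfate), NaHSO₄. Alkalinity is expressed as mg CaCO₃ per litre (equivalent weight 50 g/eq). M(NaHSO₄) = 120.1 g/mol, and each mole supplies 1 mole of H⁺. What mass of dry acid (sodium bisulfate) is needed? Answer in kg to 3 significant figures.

(a) CYA to add: (28 − 18) = 10 mg/L × 749,000 L = 7490 g cyanuric acid.
(a) At 95% purity: 7490 / 0.95 = 7884 g product.

(b) Volume: 2240 m³ = 2,240,000 L.
(b) Alkalinity to neutralize: (239 − 167) = 72 mg/L as CaCO₃ × 2,240,000 L = 161,300 g as CaCO₃.
(b) Equivalents of H⁺ required: 161,300 ÷ 50 g/eq = 3226 eq = 3226 mol NaHSO₄.
(b) Mass of NaHSO₄: 3226 × 120.1 = 387,400 g.

(a) 7.88 kg; (b) 387 kg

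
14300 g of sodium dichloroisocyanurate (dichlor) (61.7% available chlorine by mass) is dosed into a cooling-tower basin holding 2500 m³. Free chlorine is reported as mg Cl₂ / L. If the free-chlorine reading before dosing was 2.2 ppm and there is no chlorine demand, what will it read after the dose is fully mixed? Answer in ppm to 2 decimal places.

Volume: 2500 m³ = 2,500,000 L.
Available chlorine delivered: 14,300 g × 0.617 = 8823 g as Cl₂.
Concentration rise: 8823 g / 2,500,000 L = 3.529 mg/L = 3.53 ppm.
Final FC: 2.2 + 3.53 = 5.73 ppm.

5.73 ppm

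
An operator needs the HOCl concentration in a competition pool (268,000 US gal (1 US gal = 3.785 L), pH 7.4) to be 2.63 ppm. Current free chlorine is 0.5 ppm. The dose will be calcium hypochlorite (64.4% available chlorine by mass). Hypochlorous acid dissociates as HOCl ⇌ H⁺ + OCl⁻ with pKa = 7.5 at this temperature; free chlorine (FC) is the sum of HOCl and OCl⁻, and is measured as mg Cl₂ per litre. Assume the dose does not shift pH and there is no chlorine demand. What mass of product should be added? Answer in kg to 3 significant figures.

Volume: 268,000 US gal × 3.785 L/gal = 1,014,380 L.
[OCl⁻]/[HOCl] = 10^(pH − pKa) = 10^(7.4 − 7.5) = 0.7943; fraction as HOCl = 1/(1 + 0.7943) = 0.5573.
Free chlorine required for 2.63 ppm HOCl: 2.63 / 0.5573 = 4.719 ppm.
FC to add: 4.719 − 0.5 = 4.219 mg/L as Cl₂.
Cl₂ equivalent: 4.219 mg/L × 1,014,380 L = 4280 g.
Product at 64.4% available Cl: 4280 / 0.644 = 6646 g.

6.65 kg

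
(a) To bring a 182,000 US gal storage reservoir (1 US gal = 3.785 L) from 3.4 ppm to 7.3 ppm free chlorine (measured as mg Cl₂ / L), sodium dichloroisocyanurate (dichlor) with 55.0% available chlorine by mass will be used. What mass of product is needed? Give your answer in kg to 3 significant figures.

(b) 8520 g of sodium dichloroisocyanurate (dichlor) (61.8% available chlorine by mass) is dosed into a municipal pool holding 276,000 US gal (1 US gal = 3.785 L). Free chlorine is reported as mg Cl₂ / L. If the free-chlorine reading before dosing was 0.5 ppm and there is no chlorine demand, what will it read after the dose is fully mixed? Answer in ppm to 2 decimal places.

(a) 4.88 kg; (b) 5.54 ppm

(a) Volume: 182,000 US gal × 3.785 L/gal = 688,870 L.
(a) Chlorine deficit: 7.3 − 3.4 = 3.9 ppm = 3.9 mg/L as Cl₂.
(a) Cl₂ equivalent needed: 3.9 mg/L × 688,870 L = 2,687,000 mg = 2687 g.
(a) Product at 55.0% available chlorine: 2687 / 0.55 = 4885 g.

(b) Volume: 276,000 US gal × 3.785 L/gal = 1,044,660 L.
(b) Available chlorine delivered: 8520 g × 0.618 = 5265 g as Cl₂.
(b) Concentration rise: 5265 g / 1,044,660 L = 5.04 mg/L = 5.04 ppm.
(b) Final FC: 0.5 + 5.04 = 5.54 ppm.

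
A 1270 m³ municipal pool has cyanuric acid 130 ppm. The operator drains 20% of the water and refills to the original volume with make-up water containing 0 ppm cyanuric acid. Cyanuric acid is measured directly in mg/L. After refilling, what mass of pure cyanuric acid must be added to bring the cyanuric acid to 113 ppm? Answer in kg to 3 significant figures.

11.4 kg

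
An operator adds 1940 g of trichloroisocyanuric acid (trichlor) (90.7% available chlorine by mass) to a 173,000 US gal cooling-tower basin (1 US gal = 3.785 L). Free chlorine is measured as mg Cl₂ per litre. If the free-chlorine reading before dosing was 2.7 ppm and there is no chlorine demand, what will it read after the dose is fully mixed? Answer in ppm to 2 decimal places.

5.39 ppm

Volume: 173,000 US gal × 3.785 L/gal = 654,805 L.
Available chlorine delivered: 1940 g × 0.907 = 1760 g as Cl₂.
Concentration rise: 1760 g / 654,805 L = 2.687 mg/L = 2.69 ppm.
Final FC: 2.7 + 2.69 = 5.39 ppm.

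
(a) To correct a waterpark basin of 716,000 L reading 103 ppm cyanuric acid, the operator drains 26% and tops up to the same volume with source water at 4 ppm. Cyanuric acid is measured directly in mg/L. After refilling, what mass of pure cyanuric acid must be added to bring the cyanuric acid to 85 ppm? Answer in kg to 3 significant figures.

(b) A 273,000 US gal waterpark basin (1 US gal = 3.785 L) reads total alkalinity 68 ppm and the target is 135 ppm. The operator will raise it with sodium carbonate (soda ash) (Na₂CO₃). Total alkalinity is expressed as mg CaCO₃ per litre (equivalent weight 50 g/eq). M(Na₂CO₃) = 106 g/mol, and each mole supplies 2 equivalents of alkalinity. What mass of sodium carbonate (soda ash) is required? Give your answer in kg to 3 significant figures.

(a) After draining 26% and refilling: 103 × 0.74 + 4 × 0.26 = 77.26 ppm.
(a) Deficit to target: 85 − 77.26 = 7.74 mg/L.
(a) Mass: 7.74 mg/L × 716,000 L = 5542 g cyanuric acid.

(b) Volume: 273,000 US gal × 3.785 L/gal = 1,033,305 L.
(b) Alkalinity to add: (135 − 68) = 67 mg/L as CaCO₃ × 1,033,305 L = 69,230 g as CaCO₃.
(b) Equivalents: 69,230 g ÷ 50 g/eq = 1385 eq.
(b) Each mole of Na₂CO₃ supplies 2 eq, so 1385 / 2 = 692.3 mol.
(b) Mass: 692.3 mol × 106 g/mol = 73,390 g.

(a) 5.54 kg; (b) 73.4 kg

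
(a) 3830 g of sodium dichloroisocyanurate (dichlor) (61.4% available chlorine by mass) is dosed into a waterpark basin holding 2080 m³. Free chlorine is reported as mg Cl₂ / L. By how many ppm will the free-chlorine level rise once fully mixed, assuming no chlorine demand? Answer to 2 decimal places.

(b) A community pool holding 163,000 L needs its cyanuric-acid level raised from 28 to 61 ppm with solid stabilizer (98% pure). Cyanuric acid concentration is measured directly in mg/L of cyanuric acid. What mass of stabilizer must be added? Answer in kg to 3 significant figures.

(a) 1.13 ppm; (b) 5.49 kg

(a) Volume: 2080 m³ = 2,080,000 L.
(a) Available chlorine delivered: 3830 g × 0.614 = 2352 g as Cl₂.
(a) Concentration rise: 2352 g / 2,080,000 L = 1.131 mg/L = 1.13 ppm.

(b) CYA to add: (61 − 28) = 33 mg/L × 163,000 L = 5379 g cyanuric acid.
(b) At 98% purity: 5379 / 0.98 = 5489 g product.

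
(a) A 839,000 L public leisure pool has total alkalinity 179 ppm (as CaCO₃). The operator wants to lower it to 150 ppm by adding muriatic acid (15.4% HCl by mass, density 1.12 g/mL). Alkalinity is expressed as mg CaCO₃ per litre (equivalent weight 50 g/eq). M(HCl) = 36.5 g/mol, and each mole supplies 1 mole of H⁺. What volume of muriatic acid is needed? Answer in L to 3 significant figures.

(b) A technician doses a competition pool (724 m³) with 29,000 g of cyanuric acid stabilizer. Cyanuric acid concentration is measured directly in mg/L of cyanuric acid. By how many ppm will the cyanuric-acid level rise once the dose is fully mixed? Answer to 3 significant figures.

(a) 103 L; (b) 40.1 ppm

(a) Alkalinity to neutralize: (179 − 150) = 29 mg/L as CaCO₃ × 839,000 L = 24,330 g as CaCO₃.
(a) Equivalents of H⁺ required: 24,330 ÷ 50 g/eq = 486.6 eq = 486.6 mol HCl.
(a) Mass of HCl: 486.6 × 36.5 = 17,760 g.
(a) Mass of 15.4% solution: 17,760 / 0.154 = 115,300 g.
(a) Volume: 115,300 g ÷ 1.12 g/mL = 103,000 mL.

(b) Volume: 724 m³ = 724,000 L.
(b) Rise: 29,000 g / 724,000 L × 1000 = 40.06 mg/L.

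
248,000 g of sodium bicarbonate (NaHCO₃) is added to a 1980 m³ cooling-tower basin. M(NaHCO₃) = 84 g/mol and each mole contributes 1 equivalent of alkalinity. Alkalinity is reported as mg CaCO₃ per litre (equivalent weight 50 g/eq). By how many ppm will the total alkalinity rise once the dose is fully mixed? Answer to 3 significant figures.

74.6 ppm

Volume: 1980 m³ = 1,980,000 L.
Moles of NaHCO₃: 248,000 g ÷ 84 g/mol = 2952 mol → 2952 eq of alkalinity.
As CaCO₃: 2952 eq × 50 g/eq = 147,600 g.
Rise: 147,600 g / 1,980,000 L × 1000 = 74.56 mg/L.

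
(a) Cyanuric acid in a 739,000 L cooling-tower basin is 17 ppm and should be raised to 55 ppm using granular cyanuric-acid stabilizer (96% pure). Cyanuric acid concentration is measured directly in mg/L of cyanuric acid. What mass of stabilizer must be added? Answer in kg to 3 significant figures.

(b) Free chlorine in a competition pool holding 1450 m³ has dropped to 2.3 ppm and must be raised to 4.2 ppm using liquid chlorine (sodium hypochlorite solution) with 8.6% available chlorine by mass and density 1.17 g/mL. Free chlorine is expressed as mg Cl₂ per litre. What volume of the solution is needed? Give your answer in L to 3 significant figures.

(a) 29.3 kg; (b) 27.4 L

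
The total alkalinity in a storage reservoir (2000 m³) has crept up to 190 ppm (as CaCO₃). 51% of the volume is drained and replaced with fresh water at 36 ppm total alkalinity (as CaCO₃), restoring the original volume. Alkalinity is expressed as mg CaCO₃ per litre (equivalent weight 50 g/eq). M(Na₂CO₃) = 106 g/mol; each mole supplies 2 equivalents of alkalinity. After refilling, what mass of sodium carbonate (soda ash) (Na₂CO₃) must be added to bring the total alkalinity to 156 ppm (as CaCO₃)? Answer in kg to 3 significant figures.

94.4 kg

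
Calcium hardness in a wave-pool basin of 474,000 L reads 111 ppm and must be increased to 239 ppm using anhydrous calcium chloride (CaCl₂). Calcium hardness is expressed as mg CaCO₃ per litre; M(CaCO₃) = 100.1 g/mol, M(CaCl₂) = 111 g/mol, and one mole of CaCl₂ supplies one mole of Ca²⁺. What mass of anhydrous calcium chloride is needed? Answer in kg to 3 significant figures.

Hardness to add: (239 − 111) = 128 mg/L as CaCO₃ × 474,000 L = 60,670 g as CaCO₃.
Moles of Ca²⁺ (1 mol Ca²⁺ ≡ 1 mol CaCO₃): 60,670 / 100.1 g/mol = 606.1 mol.
Mass of CaCl₂: 606.1 × 111 = 67,280 g.

67.3 kg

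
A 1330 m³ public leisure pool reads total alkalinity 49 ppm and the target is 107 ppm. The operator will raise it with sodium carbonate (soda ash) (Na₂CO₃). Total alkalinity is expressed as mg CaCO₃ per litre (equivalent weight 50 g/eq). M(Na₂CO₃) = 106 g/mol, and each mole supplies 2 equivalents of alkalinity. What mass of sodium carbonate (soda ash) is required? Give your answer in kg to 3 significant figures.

81.8 kg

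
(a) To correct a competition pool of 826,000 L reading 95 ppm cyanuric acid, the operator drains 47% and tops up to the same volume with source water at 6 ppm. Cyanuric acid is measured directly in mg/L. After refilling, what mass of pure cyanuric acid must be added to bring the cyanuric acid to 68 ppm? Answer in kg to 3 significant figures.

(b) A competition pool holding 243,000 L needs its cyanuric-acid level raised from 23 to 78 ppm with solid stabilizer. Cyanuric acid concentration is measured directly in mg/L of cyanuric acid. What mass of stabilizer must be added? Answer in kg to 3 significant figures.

(a) 12.2 kg; (b) 13.4 kg

(a) After draining 47% and refilling: 95 × 0.53 + 6 × 0.47 = 53.17 ppm.
(a) Deficit to target: 68 − 53.17 = 14.83 mg/L.
(a) Mass: 14.83 mg/L × 826,000 L = 12,250 g cyanuric acid.

(b) CYA to add: (78 − 23) = 55 mg/L × 243,000 L = 13,360 g cyanuric acid.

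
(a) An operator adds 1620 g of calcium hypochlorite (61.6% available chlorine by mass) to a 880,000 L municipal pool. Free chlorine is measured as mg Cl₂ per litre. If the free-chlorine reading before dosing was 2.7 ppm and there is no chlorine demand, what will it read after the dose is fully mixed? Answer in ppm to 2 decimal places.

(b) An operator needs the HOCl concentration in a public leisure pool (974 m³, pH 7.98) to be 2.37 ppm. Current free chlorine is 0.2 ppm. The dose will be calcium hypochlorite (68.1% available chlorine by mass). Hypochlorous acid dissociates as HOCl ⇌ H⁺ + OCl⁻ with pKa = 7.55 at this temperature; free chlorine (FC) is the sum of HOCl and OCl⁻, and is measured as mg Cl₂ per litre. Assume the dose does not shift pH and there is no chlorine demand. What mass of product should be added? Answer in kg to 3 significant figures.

(a) Available chlorine delivered: 1620 g × 0.616 = 997.9 g as Cl₂.
(a) Concentration rise: 997.9 g / 880,000 L = 1.134 mg/L = 1.13 ppm.
(a) Final FC: 2.7 + 1.13 = 3.83 ppm.

(b) Volume: 974 m³ = 974,000 L.
(b) [OCl⁻]/[HOCl] = 10^(pH − pKa) = 10^(7.98 − 7.55) = 2.692; fraction as HOCl = 1/(1 + 2.692) = 0.2709.
(b) Free chlorine required for 2.37 ppm HOCl: 2.37 / 0.2709 = 8.749 ppm.
(b) FC to add: 8.749 − 0.2 = 8.549 mg/L as Cl₂.
(b) Cl₂ equivalent: 8.549 mg/L × 974,000 L = 8327 g.
(b) Product at 68.1% available Cl: 8327 / 0.681 = 12,230 g.

(a) 3.83 ppm; (b) 12.2 kg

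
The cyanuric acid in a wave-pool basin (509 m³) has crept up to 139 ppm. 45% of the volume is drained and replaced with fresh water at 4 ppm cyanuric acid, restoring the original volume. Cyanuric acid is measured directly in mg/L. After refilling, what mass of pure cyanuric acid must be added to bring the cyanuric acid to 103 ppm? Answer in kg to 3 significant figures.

Volume: 509 m³ = 509,000 L.
After draining 45% and refilling: 139 × 0.55 + 4 × 0.45 = 78.25 ppm.
Deficit to target: 103 − 78.25 = 24.75 mg/L.
Mass: 24.75 mg/L × 509,000 L = 12,600 g cyanuric acid.

12.6 kg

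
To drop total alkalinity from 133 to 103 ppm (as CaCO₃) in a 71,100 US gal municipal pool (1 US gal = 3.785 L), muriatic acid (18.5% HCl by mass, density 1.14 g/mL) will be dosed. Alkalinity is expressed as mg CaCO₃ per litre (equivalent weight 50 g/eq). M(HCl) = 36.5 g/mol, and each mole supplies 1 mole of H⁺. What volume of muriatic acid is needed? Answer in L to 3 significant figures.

Volume: 71,100 US gal × 3.785 L/gal = 269,114 L.
Alkalinity to neutralize: (133 − 103) = 30 mg/L as CaCO₃ × 269,114 L = 8073 g as CaCO₃.
Equivalents of H⁺ required: 8073 ÷ 50 g/eq = 161.5 eq = 161.5 mol HCl.
Mass of HCl: 161.5 × 36.5 = 5894 g.
Mass of 18.5% solution: 5894 / 0.185 = 31,860 g.
Volume: 31,860 g ÷ 1.14 g/mL = 27,940 mL.

27.9 L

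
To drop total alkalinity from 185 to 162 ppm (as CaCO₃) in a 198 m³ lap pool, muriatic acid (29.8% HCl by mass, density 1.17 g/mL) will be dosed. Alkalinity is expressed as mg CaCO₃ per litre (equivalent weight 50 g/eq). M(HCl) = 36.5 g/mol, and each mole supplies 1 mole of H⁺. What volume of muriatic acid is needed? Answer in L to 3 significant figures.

Volume: 198 m³ = 198,000 L.
Alkalinity to neutralize: (185 − 162) = 23 mg/L as CaCO₃ × 198,000 L = 4554 g as CaCO₃.
Equivalents of H⁺ required: 4554 ÷ 50 g/eq = 91.08 eq = 91.08 mol HCl.
Mass of HCl: 91.08 × 36.5 = 3324 g.
Mass of 29.8% solution: 3324 / 0.298 = 11,160 g.
Volume: 11,160 g ÷ 1.17 g/mL = 9535 mL.

9.53 L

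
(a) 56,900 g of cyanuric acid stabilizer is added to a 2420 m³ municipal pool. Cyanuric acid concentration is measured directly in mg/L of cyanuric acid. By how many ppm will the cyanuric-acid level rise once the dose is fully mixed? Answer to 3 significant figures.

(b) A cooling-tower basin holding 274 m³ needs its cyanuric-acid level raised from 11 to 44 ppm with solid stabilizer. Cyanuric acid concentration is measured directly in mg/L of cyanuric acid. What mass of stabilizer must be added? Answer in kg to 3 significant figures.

(a) Volume: 2420 m³ = 2,420,000 L.
(a) Rise: 56,900 g / 2,420,000 L × 1000 = 23.51 mg/L.

(b) Volume: 274 m³ = 274,000 L.
(b) CYA to add: (44 − 11) = 33 mg/L × 274,000 L = 9042 g cyanuric acid.

(a) 23.5 ppm; (b) 9.04 kg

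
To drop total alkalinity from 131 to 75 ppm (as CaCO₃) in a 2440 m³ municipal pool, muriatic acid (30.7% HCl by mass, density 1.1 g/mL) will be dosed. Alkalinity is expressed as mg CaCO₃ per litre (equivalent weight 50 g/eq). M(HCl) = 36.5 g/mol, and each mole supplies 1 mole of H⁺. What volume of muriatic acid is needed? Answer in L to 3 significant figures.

295 L

Volume: 2440 m³ = 2,440,000 L.
Alkalinity to neutralize: (131 − 75) = 56 mg/L as CaCO₃ × 2,440,000 L = 136,600 g as CaCO₃.
Equivalents of H⁺ required: 136,600 ÷ 50 g/eq = 2733 eq = 2733 mol HCl.
Mass of HCl: 2733 × 36.5 = 99,750 g.
Mass of 30.7% solution: 99,750 / 0.307 = 324,900 g.
Volume: 324,900 g ÷ 1.1 g/mL = 295,400 mL.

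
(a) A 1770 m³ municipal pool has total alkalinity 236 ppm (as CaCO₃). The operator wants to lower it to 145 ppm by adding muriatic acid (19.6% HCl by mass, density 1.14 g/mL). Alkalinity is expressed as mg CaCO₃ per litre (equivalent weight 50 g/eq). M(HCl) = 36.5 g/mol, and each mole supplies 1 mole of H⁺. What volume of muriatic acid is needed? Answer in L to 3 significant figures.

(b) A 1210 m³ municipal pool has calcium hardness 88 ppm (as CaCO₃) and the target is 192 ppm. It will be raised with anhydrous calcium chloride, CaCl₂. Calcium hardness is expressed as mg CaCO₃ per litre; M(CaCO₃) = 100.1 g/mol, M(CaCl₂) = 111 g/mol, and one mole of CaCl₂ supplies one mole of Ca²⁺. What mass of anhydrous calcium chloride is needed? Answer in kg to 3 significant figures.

(a) Volume: 1770 m³ = 1,770,000 L.
(a) Alkalinity to neutralize: (236 − 145) = 91 mg/L as CaCO₃ × 1,770,000 L = 161,100 g as CaCO₃.
(a) Equivalents of H⁺ required: 161,100 ÷ 50 g/eq = 3221 eq = 3221 mol HCl.
(a) Mass of HCl: 3221 × 36.5 = 117,600 g.
(a) Mass of 19.6% solution: 117,600 / 0.196 = 599,900 g.
(a) Volume: 599,900 g ÷ 1.14 g/mL = 526,200 mL.

(b) Volume: 1210 m³ = 1,210,000 L.
(b) Hardness to add: (192 − 88) = 104 mg/L as CaCO₃ × 1,210,000 L = 125,800 g as CaCO₃.
(b) Moles of Ca²⁺ (1 mol Ca²⁺ ≡ 1 mol CaCO₃): 125,800 / 100.1 g/mol = 1257 mol.
(b) Mass of CaCl₂: 1257 × 111 = 139,500 g.

(a) 526 L; (b) 140 kg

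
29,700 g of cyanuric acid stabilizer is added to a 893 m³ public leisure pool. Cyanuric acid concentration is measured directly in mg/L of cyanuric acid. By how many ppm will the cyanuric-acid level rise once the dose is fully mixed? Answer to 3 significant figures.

33.3 ppm

Volume: 893 m³ = 893,000 L.
Rise: 29,700 g / 893,000 L × 1000 = 33.26 mg/L.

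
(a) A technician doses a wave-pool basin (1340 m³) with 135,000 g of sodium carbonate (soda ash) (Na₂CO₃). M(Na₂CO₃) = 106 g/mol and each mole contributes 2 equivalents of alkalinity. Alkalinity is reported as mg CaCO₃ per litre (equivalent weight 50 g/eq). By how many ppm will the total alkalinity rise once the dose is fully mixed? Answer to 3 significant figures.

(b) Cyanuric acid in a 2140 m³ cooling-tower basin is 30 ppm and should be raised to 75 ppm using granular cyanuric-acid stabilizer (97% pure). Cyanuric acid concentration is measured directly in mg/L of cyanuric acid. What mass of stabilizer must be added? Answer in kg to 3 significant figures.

(a) 95.0 ppm; (b) 99.3 kg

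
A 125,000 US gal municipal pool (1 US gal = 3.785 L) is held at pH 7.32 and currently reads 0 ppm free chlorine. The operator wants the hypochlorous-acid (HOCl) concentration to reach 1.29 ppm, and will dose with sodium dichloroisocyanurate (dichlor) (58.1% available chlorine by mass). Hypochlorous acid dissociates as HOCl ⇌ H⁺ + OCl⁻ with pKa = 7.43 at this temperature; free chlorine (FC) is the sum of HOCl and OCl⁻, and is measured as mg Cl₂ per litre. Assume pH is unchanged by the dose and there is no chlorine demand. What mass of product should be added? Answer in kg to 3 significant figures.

Volume: 125,000 US gal × 3.785 L/gal = 473,125 L.
[OCl⁻]/[HOCl] = 10^(pH − pKa) = 10^(7.32 − 7.43) = 0.7762; fraction as HOCl = 1/(1 + 0.7762) = 0.563.
Free chlorine required for 1.29 ppm HOCl: 1.29 / 0.563 = 2.291 ppm.
FC to add: 2.291 − 0 = 2.291 mg/L as Cl₂.
Cl₂ equivalent: 2.291 mg/L × 473,125 L = 1084 g.
Product at 58.1% available Cl: 1084 / 0.581 = 1866 g.

1.87 kg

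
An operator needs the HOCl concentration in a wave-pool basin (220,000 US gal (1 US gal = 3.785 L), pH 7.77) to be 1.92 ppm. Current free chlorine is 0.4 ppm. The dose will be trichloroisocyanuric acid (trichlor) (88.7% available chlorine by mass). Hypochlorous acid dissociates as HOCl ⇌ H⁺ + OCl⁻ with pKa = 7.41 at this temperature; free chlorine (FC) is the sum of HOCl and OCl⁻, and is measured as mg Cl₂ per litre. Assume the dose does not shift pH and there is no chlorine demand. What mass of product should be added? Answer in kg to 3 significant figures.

Volume: 220,000 US gal × 3.785 L/gal = 832,700 L.
[OCl⁻]/[HOCl] = 10^(pH − pKa) = 10^(7.77 − 7.41) = 2.291; fraction as HOCl = 1/(1 + 2.291) = 0.3039.
Free chlorine required for 1.92 ppm HOCl: 1.92 / 0.3039 = 6.318 ppm.
FC to add: 6.318 − 0.4 = 5.918 mg/L as Cl₂.
Cl₂ equivalent: 5.918 mg/L × 832,700 L = 4928 g.
Product at 88.7% available Cl: 4928 / 0.887 = 5556 g.

5.56 kg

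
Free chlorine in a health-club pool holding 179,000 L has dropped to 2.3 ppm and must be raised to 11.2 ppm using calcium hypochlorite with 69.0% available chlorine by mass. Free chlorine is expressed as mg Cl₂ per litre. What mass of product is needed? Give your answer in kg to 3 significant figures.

Chlorine deficit: 11.2 − 2.3 = 8.9 ppm = 8.9 mg/L as Cl₂.
Cl₂ equivalent needed: 8.9 mg/L × 179,000 L = 1,593,000 mg = 1593 g.
Product at 69.0% available chlorine: 1593 / 0.69 = 2309 g.

2.31 kg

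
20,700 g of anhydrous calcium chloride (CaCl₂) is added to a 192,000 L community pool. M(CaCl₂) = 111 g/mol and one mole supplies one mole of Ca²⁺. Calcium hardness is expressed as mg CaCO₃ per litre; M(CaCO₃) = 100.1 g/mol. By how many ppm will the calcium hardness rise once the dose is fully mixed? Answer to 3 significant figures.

Moles of Ca²⁺: 20,700 g ÷ 111 g/mol = 186.5 mol.
As CaCO₃: 186.5 mol × 100.1 g/mol = 18,670 g.
Rise: 18,670 g / 192,000 L × 1000 = 97.23 mg/L.

97.2 ppm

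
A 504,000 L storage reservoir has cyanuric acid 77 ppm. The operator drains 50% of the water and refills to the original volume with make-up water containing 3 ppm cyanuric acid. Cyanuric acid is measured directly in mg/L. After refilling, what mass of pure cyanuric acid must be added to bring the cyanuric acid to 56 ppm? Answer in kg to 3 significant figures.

After draining 50% and refilling: 77 × 0.50 + 3 × 0.50 = 40 ppm.
Deficit to target: 56 − 40 = 16 mg/L.
Mass: 16 mg/L × 504,000 L = 8064 g cyanuric acid.

8.06 kg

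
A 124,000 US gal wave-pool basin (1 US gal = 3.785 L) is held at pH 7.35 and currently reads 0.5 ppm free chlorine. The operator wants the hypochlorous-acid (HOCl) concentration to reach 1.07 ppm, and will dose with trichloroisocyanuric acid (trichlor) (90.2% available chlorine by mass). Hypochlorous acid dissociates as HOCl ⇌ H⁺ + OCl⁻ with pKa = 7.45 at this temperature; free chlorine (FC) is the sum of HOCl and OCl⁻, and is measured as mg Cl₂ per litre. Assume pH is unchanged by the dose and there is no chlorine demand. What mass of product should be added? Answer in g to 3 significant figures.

739 g

Volume: 124,000 US gal × 3.785 L/gal = 469,340 L.
[OCl⁻]/[HOCl] = 10^(pH − pKa) = 10^(7.35 − 7.45) = 0.7943; fraction as HOCl = 1/(1 + 0.7943) = 0.5573.
Free chlorine required for 1.07 ppm HOCl: 1.07 / 0.5573 = 1.92 ppm.
FC to add: 1.92 − 0.5 = 1.42 mg/L as Cl₂.
Cl₂ equivalent: 1.42 mg/L × 469,340 L = 666.4 g.
Product at 90.2% available Cl: 666.4 / 0.902 = 738.8 g.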